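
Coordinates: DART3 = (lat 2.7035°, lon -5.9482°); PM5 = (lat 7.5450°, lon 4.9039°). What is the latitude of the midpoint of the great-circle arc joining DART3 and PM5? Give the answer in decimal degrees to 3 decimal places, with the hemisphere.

Bx = cos φ₂ cos Δλ = 0.973613,  By = cos φ₂ sin Δλ = 0.186644
φₘ = atan2(sin φ₁ + sin φ₂, √((cos φ₁ + Bx)² + By²)) = 5.14719°
λₘ = λ₁ + atan2(By, cos φ₁ + Bx) = -0.54278°

5.147°N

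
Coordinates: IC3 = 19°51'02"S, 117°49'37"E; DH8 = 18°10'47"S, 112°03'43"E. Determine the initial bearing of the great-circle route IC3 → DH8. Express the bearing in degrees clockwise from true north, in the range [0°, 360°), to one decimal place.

286.1°

IC3: φ = -19.85056°, λ = +117.82694°
DH8: φ = -18.17972°, λ = +112.06194°
Δλ = -5.7650°
y = sin Δλ · cos φ₂ = -0.095434
x = cos φ₁ sin φ₂ − sin φ₁ cos φ₂ cos Δλ = 0.027526
θ = atan2(y, x) = -73.9111° → 286.0889° (mod 360°)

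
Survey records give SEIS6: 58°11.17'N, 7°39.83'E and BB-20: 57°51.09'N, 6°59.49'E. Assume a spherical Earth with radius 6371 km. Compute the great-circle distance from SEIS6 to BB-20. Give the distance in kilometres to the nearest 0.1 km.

54.3 km

SEIS6: φ = +58.18617°, λ = +7.66383°
BB-20: φ = +57.85150°, λ = +6.99150°
Δφ = -0.3347°,  Δλ = -0.6723°
a = sin²(Δφ/2) + cos φ₁ cos φ₂ sin²(Δλ/2) = 0.000018
c = 2·arcsin(√a) = 0.008529 rad = 0.4887°
d = R·c = 6371 × 0.008529 = 54.3 km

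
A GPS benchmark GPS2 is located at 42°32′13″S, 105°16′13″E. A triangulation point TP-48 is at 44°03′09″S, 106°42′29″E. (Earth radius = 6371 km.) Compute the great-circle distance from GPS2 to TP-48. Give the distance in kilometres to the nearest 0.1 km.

204.8 km

GPS2: φ = -42.53694°, λ = +105.27028°
TP-48: φ = -44.05250°, λ = +106.70806°
Δφ = -1.5156°,  Δλ = 1.4378°
a = sin²(Δφ/2) + cos φ₁ cos φ₂ sin²(Δλ/2) = 0.000258
c = 2·arcsin(√a) = 0.032143 rad = 1.8417°
d = R·c = 6371 × 0.032143 = 204.8 km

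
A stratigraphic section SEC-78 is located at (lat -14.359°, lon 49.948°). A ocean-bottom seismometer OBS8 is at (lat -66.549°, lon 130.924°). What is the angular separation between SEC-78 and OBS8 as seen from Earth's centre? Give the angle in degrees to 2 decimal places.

73.26°

Δφ = -52.1900°,  Δλ = 80.9760°
a = sin²(Δφ/2) + cos φ₁ cos φ₂ sin²(Δλ/2) = 0.356009
c = 2·arcsin(√a) = 1.278677 rad = 73.2628°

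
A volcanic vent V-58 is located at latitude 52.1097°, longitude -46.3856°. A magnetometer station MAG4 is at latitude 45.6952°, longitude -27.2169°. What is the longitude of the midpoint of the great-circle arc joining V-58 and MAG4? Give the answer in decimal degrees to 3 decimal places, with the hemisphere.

36.180°W

Bx = cos φ₂ cos Δλ = 0.659749,  By = cos φ₂ sin Δλ = 0.229345
φₘ = atan2(sin φ₁ + sin φ₂, √((cos φ₁ + Bx)² + By²)) = 49.29936°
λₘ = λ₁ + atan2(By, cos φ₁ + Bx) = -36.17976°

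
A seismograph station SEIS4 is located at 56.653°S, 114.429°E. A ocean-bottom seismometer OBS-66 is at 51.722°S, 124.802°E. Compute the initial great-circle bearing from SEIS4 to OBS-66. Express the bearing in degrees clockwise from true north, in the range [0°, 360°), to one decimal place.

Δλ = 10.3730°
y = sin Δλ · cos φ₂ = 0.111540
x = cos φ₁ sin φ₂ − sin φ₁ cos φ₂ cos Δλ = 0.077498
θ = atan2(y, x) = 55.2084° → 55.2084° (mod 360°)

55.2°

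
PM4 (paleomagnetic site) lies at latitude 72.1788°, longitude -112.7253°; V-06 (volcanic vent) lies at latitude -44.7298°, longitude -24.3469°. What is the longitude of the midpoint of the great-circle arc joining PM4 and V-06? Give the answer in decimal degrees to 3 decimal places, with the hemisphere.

47.393°W

Bx = cos φ₂ cos Δλ = 0.020104,  By = cos φ₂ sin Δλ = 0.710149
φₘ = atan2(sin φ₁ + sin φ₂, √((cos φ₁ + Bx)² + By²)) = 17.62377°
λₘ = λ₁ + atan2(By, cos φ₁ + Bx) = -47.39331°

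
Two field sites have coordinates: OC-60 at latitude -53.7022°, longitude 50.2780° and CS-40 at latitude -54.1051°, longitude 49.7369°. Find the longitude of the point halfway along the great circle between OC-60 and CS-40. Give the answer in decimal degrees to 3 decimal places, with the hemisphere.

Bx = cos φ₂ cos Δλ = 0.586274,  By = cos φ₂ sin Δλ = -0.005537
φₘ = atan2(sin φ₁ + sin φ₂, √((cos φ₁ + Bx)² + By²)) = -53.90395°
λₘ = λ₁ + atan2(By, cos φ₁ + Bx) = 50.00875°

50.009°E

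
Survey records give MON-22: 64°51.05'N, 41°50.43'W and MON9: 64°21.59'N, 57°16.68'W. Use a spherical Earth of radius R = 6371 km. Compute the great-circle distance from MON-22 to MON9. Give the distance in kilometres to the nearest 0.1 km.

736.3 km

MON-22: φ = +64.85083°, λ = -41.84050°
MON9: φ = +64.35983°, λ = -57.27800°
Δφ = -0.4910°,  Δλ = -15.4375°
a = sin²(Δφ/2) + cos φ₁ cos φ₂ sin²(Δλ/2) = 0.003336
c = 2·arcsin(√a) = 0.115575 rad = 6.6220°
d = R·c = 6371 × 0.115575 = 736.3 km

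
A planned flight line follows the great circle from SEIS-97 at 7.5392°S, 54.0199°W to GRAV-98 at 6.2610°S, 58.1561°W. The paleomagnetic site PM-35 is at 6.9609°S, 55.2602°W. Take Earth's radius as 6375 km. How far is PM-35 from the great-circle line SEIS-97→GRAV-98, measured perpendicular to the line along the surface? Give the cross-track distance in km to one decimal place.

21.2 km

δ₁₃ = central angle SEIS-97→PM-35 = 0.023728 rad  (haversine)
θ₁₃ = bearing SEIS-97→PM-35 = 295.095°,  θ₁₂ = bearing SEIS-97→GRAV-98 = 287.034°
dₓₜ = R·arcsin(sin δ₁₃ · sin(θ₁₃ − θ₁₂)) = 6375·arcsin(0.02373·sin(8.061°)) = 21.209 km
|dₓₜ| = 21.209 km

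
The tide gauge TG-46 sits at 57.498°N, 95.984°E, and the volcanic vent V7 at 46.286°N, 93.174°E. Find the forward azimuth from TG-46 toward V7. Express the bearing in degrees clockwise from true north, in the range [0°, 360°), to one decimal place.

189.9°

Δλ = -2.8100°
y = sin Δλ · cos φ₂ = -0.033879
x = cos φ₁ sin φ₂ − sin φ₁ cos φ₂ cos Δλ = -0.193739
θ = atan2(y, x) = -170.0812° → 189.9188° (mod 360°)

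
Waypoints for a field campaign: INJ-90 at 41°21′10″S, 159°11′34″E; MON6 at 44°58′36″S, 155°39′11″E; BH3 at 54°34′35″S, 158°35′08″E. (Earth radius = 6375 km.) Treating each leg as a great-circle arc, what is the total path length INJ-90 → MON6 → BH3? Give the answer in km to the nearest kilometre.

1583 km

INJ-90: φ = -41.35278°, λ = +159.19278°
MON6: φ = -44.97667°, λ = +155.65306°
BH3: φ = -54.57639°, λ = +158.58556°
INJ-90→MON6: c = 0.077641 rad, d = 494.96 km
MON6→BH3: c = 0.170736 rad, d = 1088.44 km
Total = 494.96 + 1088.44 = 1583.41 km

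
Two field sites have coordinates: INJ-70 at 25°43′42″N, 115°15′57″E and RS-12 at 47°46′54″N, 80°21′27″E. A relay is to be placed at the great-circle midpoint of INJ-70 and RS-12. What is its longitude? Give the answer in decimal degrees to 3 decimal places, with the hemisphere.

100.432°E

INJ-70: φ = +25.72833°, λ = +115.26583°
RS-12: φ = +47.78167°, λ = +80.35750°
Bx = cos φ₂ cos Δλ = 0.551051,  By = cos φ₂ sin Δλ = -0.384538
φₘ = atan2(sin φ₁ + sin φ₂, √((cos φ₁ + Bx)² + By²)) = 38.02899°
λₘ = λ₁ + atan2(By, cos φ₁ + Bx) = 100.43169°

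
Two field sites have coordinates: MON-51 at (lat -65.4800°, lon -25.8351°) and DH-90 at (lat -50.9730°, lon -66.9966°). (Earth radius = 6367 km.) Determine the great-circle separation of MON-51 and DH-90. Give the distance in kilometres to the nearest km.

2820 km

Δφ = 14.5070°,  Δλ = -41.1615°
a = sin²(Δφ/2) + cos φ₁ cos φ₂ sin²(Δλ/2) = 0.048234
c = 2·arcsin(√a) = 0.442855 rad = 25.3737°
d = R·c = 6367 × 0.442855 = 2819.7 km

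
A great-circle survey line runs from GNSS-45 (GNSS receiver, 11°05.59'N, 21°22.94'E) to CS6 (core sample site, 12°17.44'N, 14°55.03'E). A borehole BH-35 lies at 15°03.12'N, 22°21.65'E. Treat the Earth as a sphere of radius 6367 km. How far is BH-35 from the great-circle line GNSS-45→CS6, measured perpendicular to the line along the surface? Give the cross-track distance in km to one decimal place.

452.2 km

GNSS-45: φ = +11.09317°, λ = +21.38233°
CS6: φ = +12.29067°, λ = +14.91717°
BH-35: φ = +15.05200°, λ = +22.36083°
δ₁₃ = central angle GNSS-45→BH-35 = 0.071068 rad  (haversine)
θ₁₃ = bearing GNSS-45→BH-35 = 13.429°,  θ₁₂ = bearing GNSS-45→CS6 = 281.355°
dₓₜ = R·arcsin(sin δ₁₃ · sin(θ₁₃ − θ₁₂)) = 6367·arcsin(0.07101·sin(-267.926°)) = 452.194 km
|dₓₜ| = 452.194 km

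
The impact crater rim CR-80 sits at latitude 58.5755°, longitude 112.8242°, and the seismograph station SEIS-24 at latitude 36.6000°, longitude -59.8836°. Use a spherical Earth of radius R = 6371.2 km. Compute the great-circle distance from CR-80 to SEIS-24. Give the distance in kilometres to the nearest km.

Δφ = -21.9755°,  Δλ = -172.7078°
a = sin²(Δφ/2) + cos φ₁ cos φ₂ sin²(Δλ/2) = 0.453204
c = 2·arcsin(√a) = 1.477067 rad = 84.6297°
d = R·c = 6371.2 × 1.477067 = 9410.7 km

9411 km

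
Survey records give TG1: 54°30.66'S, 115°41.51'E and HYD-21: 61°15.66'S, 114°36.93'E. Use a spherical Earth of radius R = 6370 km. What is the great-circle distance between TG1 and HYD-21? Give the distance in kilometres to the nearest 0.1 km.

TG1: φ = -54.51100°, λ = +115.69183°
HYD-21: φ = -61.26100°, λ = +114.61550°
Δφ = -6.7500°,  Δλ = -1.0763°
a = sin²(Δφ/2) + cos φ₁ cos φ₂ sin²(Δλ/2) = 0.003490
c = 2·arcsin(√a) = 0.118228 rad = 6.7740°
d = R·c = 6370 × 0.118228 = 753.1 km

753.1 km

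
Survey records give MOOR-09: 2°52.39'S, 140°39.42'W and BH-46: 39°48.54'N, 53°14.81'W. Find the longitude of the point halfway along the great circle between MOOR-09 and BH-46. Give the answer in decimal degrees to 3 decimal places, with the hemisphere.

104.061°W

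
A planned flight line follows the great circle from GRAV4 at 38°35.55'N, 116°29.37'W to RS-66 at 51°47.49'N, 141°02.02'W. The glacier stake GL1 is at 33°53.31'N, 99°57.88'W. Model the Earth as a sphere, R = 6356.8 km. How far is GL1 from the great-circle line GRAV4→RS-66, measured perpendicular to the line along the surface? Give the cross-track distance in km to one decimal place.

807.0 km

GRAV4: φ = +38.59250°, λ = -116.48950°
RS-66: φ = +51.79150°, λ = -141.03367°
GL1: φ = +33.88850°, λ = -99.96467°
δ₁₃ = central angle GRAV4→GL1 = 0.246252 rad  (haversine)
θ₁₃ = bearing GRAV4→GL1 = 104.399°,  θ₁₂ = bearing GRAV4→RS-66 = 315.690°
dₓₜ = R·arcsin(sin δ₁₃ · sin(θ₁₃ − θ₁₂)) = 6356.8·arcsin(0.24377·sin(-211.291°)) = 806.998 km
|dₓₜ| = 806.998 km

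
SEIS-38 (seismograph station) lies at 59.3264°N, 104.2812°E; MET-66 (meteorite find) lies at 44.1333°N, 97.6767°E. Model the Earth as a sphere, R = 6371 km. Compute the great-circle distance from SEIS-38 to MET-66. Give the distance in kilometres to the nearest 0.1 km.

1747.5 km

Δφ = -15.1931°,  Δλ = -6.6045°
a = sin²(Δφ/2) + cos φ₁ cos φ₂ sin²(Δλ/2) = 0.018691
c = 2·arcsin(√a) = 0.274288 rad = 15.7156°
d = R·c = 6371 × 0.274288 = 1747.5 km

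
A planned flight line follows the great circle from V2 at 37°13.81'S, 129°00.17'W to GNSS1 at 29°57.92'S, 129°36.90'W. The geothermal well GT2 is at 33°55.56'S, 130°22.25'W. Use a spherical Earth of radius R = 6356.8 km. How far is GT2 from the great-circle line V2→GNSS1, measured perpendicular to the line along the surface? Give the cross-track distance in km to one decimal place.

V2: φ = -37.23017°, λ = -129.00283°
GNSS1: φ = -29.96533°, λ = -129.61500°
GT2: φ = -33.92600°, λ = -130.37083°
δ₁₃ = central angle V2→GT2 = 0.060848 rad  (haversine)
θ₁₃ = bearing V2→GT2 = 340.988°,  θ₁₂ = bearing V2→GNSS1 = 355.813°
dₓₜ = R·arcsin(sin δ₁₃ · sin(θ₁₃ − θ₁₂)) = 6356.8·arcsin(0.06081·sin(-14.824°)) = -98.907 km
|dₓₜ| = 98.907 km

98.9 km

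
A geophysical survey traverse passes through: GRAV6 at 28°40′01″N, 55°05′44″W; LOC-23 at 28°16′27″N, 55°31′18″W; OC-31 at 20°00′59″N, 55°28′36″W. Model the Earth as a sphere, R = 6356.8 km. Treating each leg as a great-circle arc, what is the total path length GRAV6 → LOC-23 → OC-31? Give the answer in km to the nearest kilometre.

GRAV6: φ = +28.66694°, λ = -55.09556°
LOC-23: φ = +28.27417°, λ = -55.52167°
OC-31: φ = +20.01639°, λ = -55.47667°
GRAV6→LOC-23: c = 0.009473 rad, d = 60.22 km
LOC-23→OC-31: c = 0.144127 rad, d = 916.19 km
Total = 60.22 + 916.19 = 976.40 km

976 km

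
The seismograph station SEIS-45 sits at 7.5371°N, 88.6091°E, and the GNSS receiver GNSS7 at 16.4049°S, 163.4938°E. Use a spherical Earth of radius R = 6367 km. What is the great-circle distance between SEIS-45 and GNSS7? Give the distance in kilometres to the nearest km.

Δφ = -23.9420°,  Δλ = 74.8847°
a = sin²(Δφ/2) + cos φ₁ cos φ₂ sin²(Δλ/2) = 0.394530
c = 2·arcsin(√a) = 1.358259 rad = 77.8225°
d = R·c = 6367 × 1.358259 = 8648.0 km

8648 km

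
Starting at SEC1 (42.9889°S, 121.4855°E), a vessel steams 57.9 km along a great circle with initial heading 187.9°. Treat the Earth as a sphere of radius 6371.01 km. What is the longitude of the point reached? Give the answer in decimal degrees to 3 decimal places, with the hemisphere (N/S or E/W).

δ = d/R = 57.9/6371.01 = 0.009088 rad
φ₂ = arcsin(sin φ₁ cos δ + cos φ₁ sin δ cos θ)
   = arcsin(-0.68186·0.99996 + 0.73149·0.00909·-0.99051) = -43.50462°
λ₂ = λ₁ + atan2(sin θ sin δ cos φ₁, cos δ − sin φ₁ sin φ₂) = 121.38683°

121.387°E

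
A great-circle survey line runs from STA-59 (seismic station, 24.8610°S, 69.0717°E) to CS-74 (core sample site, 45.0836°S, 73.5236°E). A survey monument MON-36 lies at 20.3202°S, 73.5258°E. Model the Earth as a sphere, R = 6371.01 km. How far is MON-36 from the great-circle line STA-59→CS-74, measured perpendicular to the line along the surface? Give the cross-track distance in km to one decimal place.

536.5 km

δ₁₃ = central angle STA-59→MON-36 = 0.106901 rad  (haversine)
θ₁₃ = bearing STA-59→MON-36 = 43.044°,  θ₁₂ = bearing STA-59→CS-74 = 171.013°
dₓₜ = R·arcsin(sin δ₁₃ · sin(θ₁₃ − θ₁₂)) = 6371.01·arcsin(0.10670·sin(-127.970°)) = -536.524 km
|dₓₜ| = 536.524 km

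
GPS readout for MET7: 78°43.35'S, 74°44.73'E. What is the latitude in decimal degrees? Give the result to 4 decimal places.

78.7225°S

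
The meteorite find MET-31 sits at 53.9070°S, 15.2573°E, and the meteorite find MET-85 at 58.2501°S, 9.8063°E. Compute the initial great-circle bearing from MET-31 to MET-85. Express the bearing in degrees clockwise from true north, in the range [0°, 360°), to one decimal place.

Δλ = -5.4510°
y = sin Δλ · cos φ₂ = -0.049987
x = cos φ₁ sin φ₂ − sin φ₁ cos φ₂ cos Δλ = -0.077652
θ = atan2(y, x) = -147.2291° → 212.7709° (mod 360°)

212.8°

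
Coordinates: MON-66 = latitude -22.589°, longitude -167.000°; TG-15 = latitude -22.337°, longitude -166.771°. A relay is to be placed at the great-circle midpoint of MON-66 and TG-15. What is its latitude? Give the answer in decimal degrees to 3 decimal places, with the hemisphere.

22.463°S

Bx = cos φ₂ cos Δλ = 0.924957,  By = cos φ₂ sin Δλ = 0.003697
φₘ = atan2(sin φ₁ + sin φ₂, √((cos φ₁ + Bx)² + By²)) = -22.46304°
λₘ = λ₁ + atan2(By, cos φ₁ + Bx) = -166.88540°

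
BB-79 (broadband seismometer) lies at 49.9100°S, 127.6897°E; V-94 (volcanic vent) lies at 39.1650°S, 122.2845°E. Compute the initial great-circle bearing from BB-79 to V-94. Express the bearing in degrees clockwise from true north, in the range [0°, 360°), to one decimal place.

338.3°

Δλ = -5.4052°
y = sin Δλ · cos φ₂ = -0.073035
x = cos φ₁ sin φ₂ − sin φ₁ cos φ₂ cos Δλ = 0.183801
θ = atan2(y, x) = -21.6709° → 338.3291° (mod 360°)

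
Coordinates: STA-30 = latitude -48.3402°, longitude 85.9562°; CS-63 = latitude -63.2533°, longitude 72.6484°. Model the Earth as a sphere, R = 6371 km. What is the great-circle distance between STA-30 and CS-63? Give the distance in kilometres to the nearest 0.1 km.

Δφ = -14.9131°,  Δλ = -13.3078°
a = sin²(Δφ/2) + cos φ₁ cos φ₂ sin²(Δλ/2) = 0.020858
c = 2·arcsin(√a) = 0.289858 rad = 16.6077°
d = R·c = 6371 × 0.289858 = 1846.7 km

1846.7 km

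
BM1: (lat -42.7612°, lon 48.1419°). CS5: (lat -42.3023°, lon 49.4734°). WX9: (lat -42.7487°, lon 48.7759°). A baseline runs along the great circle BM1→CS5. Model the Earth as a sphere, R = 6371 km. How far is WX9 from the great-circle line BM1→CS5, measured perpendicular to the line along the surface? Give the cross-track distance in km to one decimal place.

20.5 km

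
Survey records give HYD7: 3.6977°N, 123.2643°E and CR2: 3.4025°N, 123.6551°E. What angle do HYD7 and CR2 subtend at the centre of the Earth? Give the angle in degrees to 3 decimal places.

0.489°

Δφ = -0.2952°,  Δλ = 0.3908°
a = sin²(Δφ/2) + cos φ₁ cos φ₂ sin²(Δλ/2) = 0.000018
c = 2·arcsin(√a) = 0.008538 rad = 0.4892°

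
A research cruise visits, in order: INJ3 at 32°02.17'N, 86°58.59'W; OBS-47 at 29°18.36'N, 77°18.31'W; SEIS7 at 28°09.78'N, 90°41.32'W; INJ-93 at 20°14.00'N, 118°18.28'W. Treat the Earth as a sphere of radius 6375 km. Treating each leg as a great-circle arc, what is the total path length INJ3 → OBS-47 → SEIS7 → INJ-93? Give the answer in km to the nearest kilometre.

INJ3: φ = +32.03617°, λ = -86.97650°
OBS-47: φ = +29.30600°, λ = -77.30517°
SEIS7: φ = +28.16300°, λ = -90.68867°
INJ-93: φ = +20.23333°, λ = -118.30467°
INJ3→OBS-47: c = 0.152734 rad, d = 973.68 km
OBS-47→SEIS7: c = 0.205677 rad, d = 1311.19 km
SEIS7→INJ-93: c = 0.459672 rad, d = 2930.41 km
Total = 973.68 + 1311.19 + 2930.41 = 5215.28 km

5215 km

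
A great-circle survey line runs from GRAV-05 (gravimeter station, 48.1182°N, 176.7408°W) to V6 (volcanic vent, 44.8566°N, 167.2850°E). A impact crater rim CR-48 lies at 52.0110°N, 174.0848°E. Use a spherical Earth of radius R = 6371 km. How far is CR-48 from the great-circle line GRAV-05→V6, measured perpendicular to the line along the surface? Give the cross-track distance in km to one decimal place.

577.7 km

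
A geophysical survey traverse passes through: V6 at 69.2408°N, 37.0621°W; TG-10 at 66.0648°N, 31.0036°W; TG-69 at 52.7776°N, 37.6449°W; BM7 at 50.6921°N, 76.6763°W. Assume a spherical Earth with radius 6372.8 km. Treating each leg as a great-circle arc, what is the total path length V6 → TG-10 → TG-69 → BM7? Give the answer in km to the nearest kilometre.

4624 km

V6→TG-10: c = 0.068411 rad, d = 435.97 km
TG-10→TG-69: c = 0.238965 rad, d = 1522.88 km
TG-69→BM7: c = 0.418235 rad, d = 2665.33 km
Total = 435.97 + 1522.88 + 2665.33 = 4624.18 km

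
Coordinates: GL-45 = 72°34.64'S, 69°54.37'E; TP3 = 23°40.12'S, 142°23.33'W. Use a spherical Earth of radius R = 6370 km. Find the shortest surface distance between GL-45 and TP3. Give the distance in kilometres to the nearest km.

GL-45: φ = -72.57733°, λ = +69.90617°
TP3: φ = -23.66867°, λ = -142.38883°
Δφ = 48.9087°,  Δλ = 147.7050°
a = sin²(Δφ/2) + cos φ₁ cos φ₂ sin²(Δλ/2) = 0.424391
c = 2·arcsin(√a) = 1.418995 rad = 81.3024°
d = R·c = 6370 × 1.418995 = 9039.0 km

9039 km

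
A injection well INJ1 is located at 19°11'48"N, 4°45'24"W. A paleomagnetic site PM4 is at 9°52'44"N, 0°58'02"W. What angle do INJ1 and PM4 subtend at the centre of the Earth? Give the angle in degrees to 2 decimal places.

10.01°

INJ1: φ = +19.19667°, λ = -4.75667°
PM4: φ = +9.87889°, λ = -0.96722°
Δφ = -9.3178°,  Δλ = 3.7894°
a = sin²(Δφ/2) + cos φ₁ cos φ₂ sin²(Δλ/2) = 0.007614
c = 2·arcsin(√a) = 0.174742 rad = 10.0120°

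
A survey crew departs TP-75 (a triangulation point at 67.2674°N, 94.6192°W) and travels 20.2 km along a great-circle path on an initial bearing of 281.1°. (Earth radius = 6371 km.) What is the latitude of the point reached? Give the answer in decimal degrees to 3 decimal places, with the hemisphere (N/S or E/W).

67.302°N

δ = d/R = 20.2/6371 = 0.003171 rad
φ₂ = arcsin(sin φ₁ cos δ + cos φ₁ sin δ cos θ)
   = arcsin(0.92232·0.99999 + 0.38643·0.00317·0.19252) = 67.30171°
λ₂ = λ₁ + atan2(sin θ sin δ cos φ₁, cos δ − sin φ₁ sin φ₂) = -95.08117°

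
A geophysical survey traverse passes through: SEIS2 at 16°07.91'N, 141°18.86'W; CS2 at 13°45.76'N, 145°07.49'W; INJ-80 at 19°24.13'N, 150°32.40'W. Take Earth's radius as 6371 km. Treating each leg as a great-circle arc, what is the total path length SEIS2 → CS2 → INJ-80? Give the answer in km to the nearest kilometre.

1339 km

SEIS2: φ = +16.13183°, λ = -141.31433°
CS2: φ = +13.76267°, λ = -145.12483°
INJ-80: φ = +19.40217°, λ = -150.54000°
SEIS2→CS2: c = 0.076405 rad, d = 486.78 km
CS2→INJ-80: c = 0.133732 rad, d = 852.01 km
Total = 486.78 + 852.01 = 1338.78 km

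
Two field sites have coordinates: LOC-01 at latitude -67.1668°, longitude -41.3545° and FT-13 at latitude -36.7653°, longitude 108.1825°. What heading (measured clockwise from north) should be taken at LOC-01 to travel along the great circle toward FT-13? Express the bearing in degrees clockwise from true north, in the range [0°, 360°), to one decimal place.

Δλ = 149.5370°
y = sin Δλ · cos φ₂ = 0.406140
x = cos φ₁ sin φ₂ − sin φ₁ cos φ₂ cos Δλ = -0.868662
θ = atan2(y, x) = 154.9417° → 154.9417° (mod 360°)

154.9°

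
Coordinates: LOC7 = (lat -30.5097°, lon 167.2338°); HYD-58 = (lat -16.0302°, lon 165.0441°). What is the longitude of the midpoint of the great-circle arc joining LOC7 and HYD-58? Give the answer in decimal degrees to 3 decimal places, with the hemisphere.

166.079°E

Bx = cos φ₂ cos Δλ = 0.960414,  By = cos φ₂ sin Δλ = -0.036722
φₘ = atan2(sin φ₁ + sin φ₂, √((cos φ₁ + Bx)² + By²)) = -23.27374°
λₘ = λ₁ + atan2(By, cos φ₁ + Bx) = 166.07913°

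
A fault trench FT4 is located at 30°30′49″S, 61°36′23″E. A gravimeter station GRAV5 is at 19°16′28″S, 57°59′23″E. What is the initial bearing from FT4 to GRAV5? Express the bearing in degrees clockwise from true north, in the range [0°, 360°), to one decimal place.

342.9°

FT4: φ = -30.51361°, λ = +61.60639°
GRAV5: φ = -19.27444°, λ = +57.98972°
Δλ = -3.6167°
y = sin Δλ · cos φ₂ = -0.059545
x = cos φ₁ sin φ₂ − sin φ₁ cos φ₂ cos Δλ = 0.193950
θ = atan2(y, x) = -17.0671° → 342.9329° (mod 360°)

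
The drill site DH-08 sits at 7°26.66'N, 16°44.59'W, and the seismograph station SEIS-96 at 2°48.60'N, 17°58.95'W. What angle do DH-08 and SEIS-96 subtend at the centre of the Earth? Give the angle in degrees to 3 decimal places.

4.796°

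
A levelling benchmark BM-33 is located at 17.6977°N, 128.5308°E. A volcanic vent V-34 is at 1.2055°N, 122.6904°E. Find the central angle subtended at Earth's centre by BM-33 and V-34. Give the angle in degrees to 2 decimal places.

Δφ = -16.4922°,  Δλ = -5.8404°
a = sin²(Δφ/2) + cos φ₁ cos φ₂ sin²(Δλ/2) = 0.023043
c = 2·arcsin(√a) = 0.304775 rad = 17.4623°

17.46°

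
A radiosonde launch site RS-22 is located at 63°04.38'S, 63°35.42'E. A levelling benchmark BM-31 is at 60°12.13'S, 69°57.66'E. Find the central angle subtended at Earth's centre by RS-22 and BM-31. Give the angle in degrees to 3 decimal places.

RS-22: φ = -63.07300°, λ = +63.59033°
BM-31: φ = -60.20217°, λ = +69.96100°
Δφ = 2.8708°,  Δλ = 6.3707°
a = sin²(Δφ/2) + cos φ₁ cos φ₂ sin²(Δλ/2) = 0.001322
c = 2·arcsin(√a) = 0.072744 rad = 4.1679°

4.168°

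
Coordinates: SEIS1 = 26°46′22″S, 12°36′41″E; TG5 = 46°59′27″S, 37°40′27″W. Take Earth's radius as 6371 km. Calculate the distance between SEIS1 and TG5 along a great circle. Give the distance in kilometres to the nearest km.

4900 km

SEIS1: φ = -26.77278°, λ = +12.61139°
TG5: φ = -46.99083°, λ = -37.67417°
Δφ = -20.2181°,  Δλ = -50.2856°
a = sin²(Δφ/2) + cos φ₁ cos φ₂ sin²(Δλ/2) = 0.140743
c = 2·arcsin(√a) = 0.769132 rad = 44.0680°
d = R·c = 6371 × 0.769132 = 4900.1 km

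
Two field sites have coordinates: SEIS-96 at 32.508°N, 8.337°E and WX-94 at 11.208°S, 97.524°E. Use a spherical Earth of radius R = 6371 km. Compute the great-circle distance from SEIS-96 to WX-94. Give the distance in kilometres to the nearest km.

10599 km

Δφ = -43.7160°,  Δλ = 89.1870°
a = sin²(Δφ/2) + cos φ₁ cos φ₂ sin²(Δλ/2) = 0.546360
c = 2·arcsin(√a) = 1.663651 rad = 95.3202°
d = R·c = 6371 × 1.663651 = 10599.1 km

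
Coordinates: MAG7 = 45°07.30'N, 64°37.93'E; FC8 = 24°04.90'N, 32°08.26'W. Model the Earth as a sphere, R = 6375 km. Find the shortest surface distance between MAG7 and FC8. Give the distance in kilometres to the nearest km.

MAG7: φ = +45.12167°, λ = +64.63217°
FC8: φ = +24.08167°, λ = -32.13767°
Δφ = -21.0400°,  Δλ = -96.7698°
a = sin²(Δφ/2) + cos φ₁ cos φ₂ sin²(Δλ/2) = 0.393400
c = 2·arcsin(√a) = 1.355947 rad = 77.6900°
d = R·c = 6375 × 1.355947 = 8644.2 km

8644 km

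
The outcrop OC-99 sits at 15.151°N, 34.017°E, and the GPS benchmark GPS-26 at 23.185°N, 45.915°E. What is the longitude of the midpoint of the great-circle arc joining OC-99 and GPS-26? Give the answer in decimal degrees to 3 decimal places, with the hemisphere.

Bx = cos φ₂ cos Δλ = 0.899490,  By = cos φ₂ sin Δλ = 0.189519
φₘ = atan2(sin φ₁ + sin φ₂, √((cos φ₁ + Bx)² + By²)) = 19.26410°
λₘ = λ₁ + atan2(By, cos φ₁ + Bx) = 39.82026°

39.820°E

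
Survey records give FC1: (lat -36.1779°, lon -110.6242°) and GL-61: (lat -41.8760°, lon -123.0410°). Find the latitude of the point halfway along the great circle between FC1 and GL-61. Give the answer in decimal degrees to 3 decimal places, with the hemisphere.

39.192°S

Bx = cos φ₂ cos Δλ = 0.727175,  By = cos φ₂ sin Δλ = -0.160103
φₘ = atan2(sin φ₁ + sin φ₂, √((cos φ₁ + Bx)² + By²)) = -39.19164°
λₘ = λ₁ + atan2(By, cos φ₁ + Bx) = -116.58118°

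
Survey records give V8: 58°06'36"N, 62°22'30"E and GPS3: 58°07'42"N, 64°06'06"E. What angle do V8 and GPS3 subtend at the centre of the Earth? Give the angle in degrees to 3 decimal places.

0.912°

V8: φ = +58.11000°, λ = +62.37500°
GPS3: φ = +58.12833°, λ = +64.10167°
Δφ = 0.0183°,  Δλ = 1.7267°
a = sin²(Δφ/2) + cos φ₁ cos φ₂ sin²(Δλ/2) = 0.000063
c = 2·arcsin(√a) = 0.015919 rad = 0.9121°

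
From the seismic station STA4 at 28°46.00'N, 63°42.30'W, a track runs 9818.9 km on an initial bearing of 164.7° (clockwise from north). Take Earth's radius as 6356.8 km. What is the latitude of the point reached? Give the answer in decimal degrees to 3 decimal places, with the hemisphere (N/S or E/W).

56.371°S

STA4: φ = +28.76667°, λ = -63.70500°
δ = d/R = 9818.9/6356.8 = 1.544629 rad
φ₂ = arcsin(sin φ₁ cos δ + cos φ₁ sin δ cos θ)
   = arcsin(0.48124·0.02616 + 0.87659·0.99966·-0.96456) = -56.37065°
λ₂ = λ₁ + atan2(sin θ sin δ cos φ₁, cos δ − sin φ₁ sin φ₂) = -35.26108°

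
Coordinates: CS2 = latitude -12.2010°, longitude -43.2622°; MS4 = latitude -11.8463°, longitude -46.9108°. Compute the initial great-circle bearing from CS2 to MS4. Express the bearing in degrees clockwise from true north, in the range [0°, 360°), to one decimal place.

Δλ = -3.6486°
y = sin Δλ · cos φ₂ = -0.062282
x = cos φ₁ sin φ₂ − sin φ₁ cos φ₂ cos Δλ = 0.005771
θ = atan2(y, x) = -84.7057° → 275.2943° (mod 360°)

275.3°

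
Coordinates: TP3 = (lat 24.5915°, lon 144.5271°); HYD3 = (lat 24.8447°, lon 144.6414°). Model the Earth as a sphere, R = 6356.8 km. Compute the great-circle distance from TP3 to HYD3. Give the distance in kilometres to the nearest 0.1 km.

Δφ = 0.2532°,  Δλ = 0.1143°
a = sin²(Δφ/2) + cos φ₁ cos φ₂ sin²(Δλ/2) = 0.000006
c = 2·arcsin(√a) = 0.004776 rad = 0.2737°
d = R·c = 6356.8 × 0.004776 = 30.4 km

30.4 km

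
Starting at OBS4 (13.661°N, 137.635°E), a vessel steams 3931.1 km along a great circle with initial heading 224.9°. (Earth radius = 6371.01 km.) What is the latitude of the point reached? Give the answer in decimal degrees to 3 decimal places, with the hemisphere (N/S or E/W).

11.867°S

δ = d/R = 3931.1/6371.01 = 0.617029 rad
φ₂ = arcsin(sin φ₁ cos δ + cos φ₁ sin δ cos θ)
   = arcsin(0.23618·0.81560 + 0.97171·0.57861·-0.70834) = -11.86668°
λ₂ = λ₁ + atan2(sin θ sin δ cos φ₁, cos δ − sin φ₁ sin φ₂) = 112.96779°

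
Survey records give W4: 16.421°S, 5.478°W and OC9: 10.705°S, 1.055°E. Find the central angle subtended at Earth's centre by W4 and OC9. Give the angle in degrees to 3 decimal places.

8.542°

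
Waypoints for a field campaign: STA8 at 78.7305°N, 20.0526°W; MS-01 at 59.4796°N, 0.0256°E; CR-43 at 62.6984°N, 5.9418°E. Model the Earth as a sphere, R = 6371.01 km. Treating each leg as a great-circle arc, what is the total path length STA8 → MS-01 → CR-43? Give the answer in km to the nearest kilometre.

2733 km

STA8→MS-01: c = 0.353831 rad, d = 2254.26 km
MS-01→CR-43: c = 0.075095 rad, d = 478.43 km
Total = 2254.26 + 478.43 = 2732.69 km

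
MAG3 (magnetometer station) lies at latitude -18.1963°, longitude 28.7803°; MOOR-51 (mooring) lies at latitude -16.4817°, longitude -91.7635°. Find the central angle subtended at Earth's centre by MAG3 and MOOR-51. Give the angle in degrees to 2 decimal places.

Δφ = 1.7146°,  Δλ = -120.5438°
a = sin²(Δφ/2) + cos φ₁ cos φ₂ sin²(Δλ/2) = 0.687175
c = 2·arcsin(√a) = 1.954493 rad = 111.9842°

111.98°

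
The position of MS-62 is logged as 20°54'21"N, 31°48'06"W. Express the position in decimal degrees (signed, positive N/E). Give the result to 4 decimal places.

+20.9058°, -31.8017°

lat: 20.9058° N → +20.9058°
lon: 31.8017° W → -31.8017°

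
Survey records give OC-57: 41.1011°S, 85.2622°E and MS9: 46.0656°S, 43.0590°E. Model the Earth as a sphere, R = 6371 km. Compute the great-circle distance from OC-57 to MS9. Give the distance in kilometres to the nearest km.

Δφ = -4.9645°,  Δλ = -42.2032°
a = sin²(Δφ/2) + cos φ₁ cos φ₂ sin²(Δλ/2) = 0.069644
c = 2·arcsin(√a) = 0.534131 rad = 30.6035°
d = R·c = 6371 × 0.534131 = 3402.9 km

3403 km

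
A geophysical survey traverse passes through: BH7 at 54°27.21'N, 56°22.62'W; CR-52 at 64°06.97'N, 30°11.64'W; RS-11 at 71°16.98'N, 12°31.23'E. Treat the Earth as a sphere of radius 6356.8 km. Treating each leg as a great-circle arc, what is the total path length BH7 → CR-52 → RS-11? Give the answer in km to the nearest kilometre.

3723 km

BH7: φ = +54.45350°, λ = -56.37700°
CR-52: φ = +64.11617°, λ = -30.19400°
RS-11: φ = +71.28300°, λ = +12.52050°
BH7→CR-52: c = 0.284610 rad, d = 1809.21 km
CR-52→RS-11: c = 0.301041 rad, d = 1913.66 km
Total = 1809.21 + 1913.66 = 3722.87 km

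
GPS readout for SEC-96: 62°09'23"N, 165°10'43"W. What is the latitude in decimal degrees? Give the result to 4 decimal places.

62° + 9′/60 + 23″/3600 = 62 + 0.15000 + 0.00639 = 62.1564°

62.1564°N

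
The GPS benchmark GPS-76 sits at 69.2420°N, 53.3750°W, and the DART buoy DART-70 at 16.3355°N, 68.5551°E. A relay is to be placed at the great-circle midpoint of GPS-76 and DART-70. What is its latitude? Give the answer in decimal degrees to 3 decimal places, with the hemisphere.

55.733°N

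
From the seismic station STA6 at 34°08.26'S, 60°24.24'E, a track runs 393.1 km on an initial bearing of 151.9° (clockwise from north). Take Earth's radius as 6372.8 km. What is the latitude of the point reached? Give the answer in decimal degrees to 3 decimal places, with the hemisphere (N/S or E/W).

STA6: φ = -34.13767°, λ = +60.40400°
δ = d/R = 393.1/6372.8 = 0.061684 rad
φ₂ = arcsin(sin φ₁ cos δ + cos φ₁ sin δ cos θ)
   = arcsin(-0.56118·0.99810 + 0.82769·0.06164·-0.88213) = -37.23782°
λ₂ = λ₁ + atan2(sin θ sin δ cos φ₁, cos δ − sin φ₁ sin φ₂) = 62.49408°

37.238°S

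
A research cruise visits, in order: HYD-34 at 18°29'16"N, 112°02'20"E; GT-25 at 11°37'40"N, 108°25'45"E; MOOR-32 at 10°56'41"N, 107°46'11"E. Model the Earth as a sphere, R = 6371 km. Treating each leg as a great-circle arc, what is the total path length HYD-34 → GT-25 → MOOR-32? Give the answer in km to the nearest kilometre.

HYD-34: φ = +18.48778°, λ = +112.03889°
GT-25: φ = +11.62778°, λ = +108.42917°
MOOR-32: φ = +10.94472°, λ = +107.76972°
HYD-34→GT-25: c = 0.134280 rad, d = 855.50 km
GT-25→MOOR-32: c = 0.016417 rad, d = 104.59 km
Total = 855.50 + 104.59 = 960.09 km

960 km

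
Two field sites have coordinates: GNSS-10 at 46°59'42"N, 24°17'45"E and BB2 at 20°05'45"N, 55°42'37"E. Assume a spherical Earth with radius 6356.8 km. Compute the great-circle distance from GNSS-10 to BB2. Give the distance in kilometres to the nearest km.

4113 km

GNSS-10: φ = +46.99500°, λ = +24.29583°
BB2: φ = +20.09583°, λ = +55.71028°
Δφ = -26.8992°,  Δλ = 31.4144°
a = sin²(Δφ/2) + cos φ₁ cos φ₂ sin²(Δλ/2) = 0.101043
c = 2·arcsin(√a) = 0.646970 rad = 37.0687°
d = R·c = 6356.8 × 0.646970 = 4112.7 km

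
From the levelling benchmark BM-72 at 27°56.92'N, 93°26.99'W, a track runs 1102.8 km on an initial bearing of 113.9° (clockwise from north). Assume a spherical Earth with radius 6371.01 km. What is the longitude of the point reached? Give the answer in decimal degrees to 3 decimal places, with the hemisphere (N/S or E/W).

BM-72: φ = +27.94867°, λ = -93.44983°
δ = d/R = 1102.8/6371.01 = 0.173097 rad
φ₂ = arcsin(sin φ₁ cos δ + cos φ₁ sin δ cos θ)
   = arcsin(0.46868·0.98506 + 0.88337·0.17223·-0.40514) = 23.58043°
λ₂ = λ₁ + atan2(sin θ sin δ cos φ₁, cos δ − sin φ₁ sin φ₂) = -83.55667°

83.557°W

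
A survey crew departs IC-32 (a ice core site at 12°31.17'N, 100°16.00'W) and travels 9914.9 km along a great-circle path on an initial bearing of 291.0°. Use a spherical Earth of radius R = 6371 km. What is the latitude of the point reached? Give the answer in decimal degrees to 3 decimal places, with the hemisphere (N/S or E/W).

20.669°N

IC-32: φ = +12.51950°, λ = -100.26667°
δ = d/R = 9914.9/6371 = 1.556255 rad
φ₂ = arcsin(sin φ₁ cos δ + cos φ₁ sin δ cos θ)
   = arcsin(0.21677·0.01454 + 0.97622·0.99989·0.35837) = 20.66858°
λ₂ = λ₁ + atan2(sin θ sin δ cos φ₁, cos δ − sin φ₁ sin φ₂) = 165.84297°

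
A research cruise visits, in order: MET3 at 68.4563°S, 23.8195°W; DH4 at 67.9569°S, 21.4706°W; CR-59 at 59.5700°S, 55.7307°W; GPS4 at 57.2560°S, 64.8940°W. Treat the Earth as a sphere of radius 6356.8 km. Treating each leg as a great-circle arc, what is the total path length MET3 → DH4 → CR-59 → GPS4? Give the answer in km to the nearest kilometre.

2588 km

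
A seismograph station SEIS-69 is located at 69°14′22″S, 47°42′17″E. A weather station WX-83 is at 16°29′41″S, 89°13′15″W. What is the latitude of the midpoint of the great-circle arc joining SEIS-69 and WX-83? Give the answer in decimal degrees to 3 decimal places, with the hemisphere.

58.719°S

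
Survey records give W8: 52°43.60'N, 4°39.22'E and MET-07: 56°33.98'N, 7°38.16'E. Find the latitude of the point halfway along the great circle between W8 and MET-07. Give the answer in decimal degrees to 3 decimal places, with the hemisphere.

W8: φ = +52.72667°, λ = +4.65367°
MET-07: φ = +56.56633°, λ = +7.63600°
Bx = cos φ₂ cos Δλ = 0.550225,  By = cos φ₂ sin Δλ = 0.028666
φₘ = atan2(sin φ₁ + sin φ₂, √((cos φ₁ + Bx)² + By²)) = 54.65564°
λₘ = λ₁ + atan2(By, cos φ₁ + Bx) = 6.07436°

54.656°N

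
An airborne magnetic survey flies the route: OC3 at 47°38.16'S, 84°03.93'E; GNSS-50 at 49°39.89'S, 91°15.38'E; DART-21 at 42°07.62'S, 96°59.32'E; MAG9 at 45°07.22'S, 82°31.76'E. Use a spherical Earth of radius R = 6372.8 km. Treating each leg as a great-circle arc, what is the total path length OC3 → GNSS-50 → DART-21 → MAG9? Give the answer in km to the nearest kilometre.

OC3: φ = -47.63600°, λ = +84.06550°
GNSS-50: φ = -49.66483°, λ = +91.25633°
DART-21: φ = -42.12700°, λ = +96.98867°
MAG9: φ = -45.12033°, λ = +82.52933°
OC3→GNSS-50: c = 0.090111 rad, d = 574.26 km
GNSS-50→DART-21: c = 0.148744 rad, d = 947.92 km
DART-21→MAG9: c = 0.189709 rad, d = 1208.98 km
Total = 574.26 + 947.92 + 1208.98 = 2731.16 km

2731 km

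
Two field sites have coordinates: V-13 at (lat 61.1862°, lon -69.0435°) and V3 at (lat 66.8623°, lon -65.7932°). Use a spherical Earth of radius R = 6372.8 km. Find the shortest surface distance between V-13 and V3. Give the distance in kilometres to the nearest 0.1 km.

650.7 km

Δφ = 5.6761°,  Δλ = 3.2503°
a = sin²(Δφ/2) + cos φ₁ cos φ₂ sin²(Δλ/2) = 0.002604
c = 2·arcsin(√a) = 0.102101 rad = 5.8499°
d = R·c = 6372.8 × 0.102101 = 650.7 km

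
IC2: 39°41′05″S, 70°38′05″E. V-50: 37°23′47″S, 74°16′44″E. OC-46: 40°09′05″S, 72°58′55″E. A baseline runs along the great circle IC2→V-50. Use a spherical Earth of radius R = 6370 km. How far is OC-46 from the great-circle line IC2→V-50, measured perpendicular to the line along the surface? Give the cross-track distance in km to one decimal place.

IC2: φ = -39.68472°, λ = +70.63472°
V-50: φ = -37.39639°, λ = +74.27889°
OC-46: φ = -40.15139°, λ = +72.98194°
δ₁₃ = central angle IC2→OC-46 = 0.032457 rad  (haversine)
θ₁₃ = bearing IC2→OC-46 = 105.284°,  θ₁₂ = bearing IC2→V-50 = 52.389°
dₓₜ = R·arcsin(sin δ₁₃ · sin(θ₁₃ − θ₁₂)) = 6370·arcsin(0.03245·sin(52.895°)) = 164.882 km
|dₓₜ| = 164.882 km

164.9 km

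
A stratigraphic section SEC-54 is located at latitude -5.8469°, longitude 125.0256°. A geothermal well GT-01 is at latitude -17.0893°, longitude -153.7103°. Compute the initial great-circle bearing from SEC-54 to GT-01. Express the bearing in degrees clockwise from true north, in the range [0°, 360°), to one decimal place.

Δλ = 81.2641°
y = sin Δλ · cos φ₂ = 0.944759
x = cos φ₁ sin φ₂ − sin φ₁ cos φ₂ cos Δλ = -0.277544
θ = atan2(y, x) = 106.3713° → 106.3713° (mod 360°)

106.4°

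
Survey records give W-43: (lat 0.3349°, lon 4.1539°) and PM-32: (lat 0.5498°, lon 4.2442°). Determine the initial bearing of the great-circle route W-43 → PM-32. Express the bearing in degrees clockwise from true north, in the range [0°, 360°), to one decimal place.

Δλ = 0.0903°
y = sin Δλ · cos φ₂ = 0.001576
x = cos φ₁ sin φ₂ − sin φ₁ cos φ₂ cos Δλ = 0.003751
θ = atan2(y, x) = 22.7910° → 22.7910° (mod 360°)

22.8°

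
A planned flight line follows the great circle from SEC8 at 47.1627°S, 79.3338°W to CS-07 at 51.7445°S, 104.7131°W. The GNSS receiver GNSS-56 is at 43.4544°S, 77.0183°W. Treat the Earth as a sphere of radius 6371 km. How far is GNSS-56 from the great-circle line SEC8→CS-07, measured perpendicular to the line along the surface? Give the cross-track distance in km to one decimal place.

292.1 km

δ₁₃ = central angle SEC8→GNSS-56 = 0.070679 rad  (haversine)
θ₁₃ = bearing SEC8→GNSS-56 = 24.538°,  θ₁₂ = bearing SEC8→CS-07 = 245.009°
dₓₜ = R·arcsin(sin δ₁₃ · sin(θ₁₃ − θ₁₂)) = 6371·arcsin(0.07062·sin(-220.470°)) = 292.127 km
|dₓₜ| = 292.127 km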